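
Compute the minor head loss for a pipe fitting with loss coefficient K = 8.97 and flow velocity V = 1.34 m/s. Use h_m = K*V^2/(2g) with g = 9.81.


Minor loss formula: h_m = K * V^2/(2g).
V^2 = 1.34^2 = 1.7956.
V^2/(2g) = 1.7956 / 19.62 = 0.0915 m.
h_m = 8.97 * 0.0915 = 0.8209 m.

0.8209


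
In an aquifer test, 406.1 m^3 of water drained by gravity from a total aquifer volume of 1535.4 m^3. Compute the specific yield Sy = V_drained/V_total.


Specific yield Sy = Volume drained / Total volume.
Sy = 406.1 / 1535.4
   = 0.2645.

0.2645


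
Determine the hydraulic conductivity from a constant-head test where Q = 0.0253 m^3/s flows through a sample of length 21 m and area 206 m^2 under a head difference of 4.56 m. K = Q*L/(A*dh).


From K = Q*L / (A*dh):
Numerator: Q*L = 0.0253 * 21 = 0.5313.
Denominator: A*dh = 206 * 4.56 = 939.36.
K = 0.5313 / 939.36 = 0.000566 m/s.

0.000566


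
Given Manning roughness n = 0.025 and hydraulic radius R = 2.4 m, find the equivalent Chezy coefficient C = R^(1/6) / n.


The Chezy coefficient relates to Manning's n through C = R^(1/6) / n.
R^(1/6) = 2.4^(1/6) = 1.157094.
C = 1.157094 / 0.025 = 46.28 m^(1/2)/s.

46.28


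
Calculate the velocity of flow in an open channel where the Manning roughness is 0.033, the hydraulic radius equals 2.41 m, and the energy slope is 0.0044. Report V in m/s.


Manning's equation gives V = (1/n) * R^(2/3) * S^(1/2).
First, compute R^(2/3) = 2.41^(2/3) = 1.7975.
Next, S^(1/2) = 0.0044^(1/2) = 0.066332.
Then 1/n = 1/0.033 = 30.3.
V = 30.3 * 1.7975 * 0.066332 = 3.6132 m/s.

3.6132


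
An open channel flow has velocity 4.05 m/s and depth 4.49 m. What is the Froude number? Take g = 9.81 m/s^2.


The Froude number is defined as Fr = V / sqrt(g*y).
g*y = 9.81 * 4.49 = 44.0469.
sqrt(g*y) = sqrt(44.0469) = 6.6368.
Fr = 4.05 / 6.6368 = 0.6102.

0.6102


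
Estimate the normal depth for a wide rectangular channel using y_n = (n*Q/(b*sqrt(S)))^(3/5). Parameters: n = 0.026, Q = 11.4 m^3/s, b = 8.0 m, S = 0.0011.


We use the wide-channel approximation y_n = (n*Q/(b*sqrt(S)))^(3/5).
sqrt(S) = sqrt(0.0011) = 0.033166.
Numerator: n*Q = 0.026 * 11.4 = 0.2964.
Denominator: b*sqrt(S) = 8.0 * 0.033166 = 0.265328.
arg = 1.1171.
y_n = 1.1171^(3/5) = 1.0687 m.

1.0687


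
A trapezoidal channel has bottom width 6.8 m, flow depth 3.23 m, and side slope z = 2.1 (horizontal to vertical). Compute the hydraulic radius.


For a trapezoidal section with side slope z:
A = (b + z*y)*y = (6.8 + 2.1*3.23)*3.23 = 43.873 m^2.
P = b + 2*y*sqrt(1 + z^2) = 6.8 + 2*3.23*sqrt(1 + 2.1^2) = 21.826 m.
R = A/P = 43.873 / 21.826 = 2.0102 m.

2.0102


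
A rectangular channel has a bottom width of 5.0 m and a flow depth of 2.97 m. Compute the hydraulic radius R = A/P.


For a rectangular section:
Flow area A = b * y = 5.0 * 2.97 = 14.85 m^2.
Wetted perimeter P = b + 2y = 5.0 + 2*2.97 = 10.94 m.
Hydraulic radius R = A/P = 14.85 / 10.94 = 1.3574 m.

1.3574


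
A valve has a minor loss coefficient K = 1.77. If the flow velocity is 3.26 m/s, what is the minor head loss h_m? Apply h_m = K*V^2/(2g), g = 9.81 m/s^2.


Minor loss formula: h_m = K * V^2/(2g).
V^2 = 3.26^2 = 10.6276.
V^2/(2g) = 10.6276 / 19.62 = 0.5417 m.
h_m = 1.77 * 0.5417 = 0.9588 m.

0.9588


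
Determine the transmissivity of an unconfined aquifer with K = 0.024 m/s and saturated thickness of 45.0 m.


Transmissivity is defined as T = K * h.
T = 0.024 * 45.0
  = 1.08 m^2/s.

1.08


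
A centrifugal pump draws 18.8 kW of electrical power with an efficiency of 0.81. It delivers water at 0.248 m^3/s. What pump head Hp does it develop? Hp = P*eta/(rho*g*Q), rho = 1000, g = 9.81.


Pump head formula: Hp = P * eta / (rho * g * Q).
Numerator: P * eta = 18.8 * 1000 * 0.81 = 15228.0 W.
Denominator: rho * g * Q = 1000 * 9.81 * 0.248 = 2432.88.
Hp = 15228.0 / 2432.88 = 6.26 m.

6.26


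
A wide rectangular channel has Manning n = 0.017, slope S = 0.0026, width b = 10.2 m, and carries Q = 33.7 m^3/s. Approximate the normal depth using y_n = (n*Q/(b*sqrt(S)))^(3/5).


We use the wide-channel approximation y_n = (n*Q/(b*sqrt(S)))^(3/5).
sqrt(S) = sqrt(0.0026) = 0.05099.
Numerator: n*Q = 0.017 * 33.7 = 0.5729.
Denominator: b*sqrt(S) = 10.2 * 0.05099 = 0.520098.
arg = 1.1015.
y_n = 1.1015^(3/5) = 1.0597 m.

1.0597


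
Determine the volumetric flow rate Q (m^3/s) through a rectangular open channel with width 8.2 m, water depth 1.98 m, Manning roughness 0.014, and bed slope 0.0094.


For a rectangular channel, the cross-sectional area A = b * y = 8.2 * 1.98 = 16.24 m^2.
The wetted perimeter P = b + 2y = 8.2 + 2*1.98 = 12.16 m.
Hydraulic radius R = A/P = 16.24/12.16 = 1.3352 m.
Velocity V = (1/n)*R^(2/3)*S^(1/2) = (1/0.014)*1.3352^(2/3)*0.0094^(1/2) = 8.3972 m/s.
Discharge Q = A * V = 16.24 * 8.3972 = 136.336 m^3/s.

136.336


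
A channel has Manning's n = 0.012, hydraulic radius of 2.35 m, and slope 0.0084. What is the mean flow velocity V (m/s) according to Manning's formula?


Manning's equation gives V = (1/n) * R^(2/3) * S^(1/2).
First, compute R^(2/3) = 2.35^(2/3) = 1.7676.
Next, S^(1/2) = 0.0084^(1/2) = 0.091652.
Then 1/n = 1/0.012 = 83.33.
V = 83.33 * 1.7676 * 0.091652 = 13.5001 m/s.

13.5001


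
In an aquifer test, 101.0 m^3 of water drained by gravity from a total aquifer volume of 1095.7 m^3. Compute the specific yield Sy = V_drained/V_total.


Specific yield Sy = Volume drained / Total volume.
Sy = 101.0 / 1095.7
   = 0.0922.

0.0922


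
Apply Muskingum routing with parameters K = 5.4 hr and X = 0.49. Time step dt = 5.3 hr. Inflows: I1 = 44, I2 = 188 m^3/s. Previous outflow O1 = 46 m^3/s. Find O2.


Muskingum coefficients:
denom = 2*K*(1-X) + dt = 2*5.4*(1-0.49) + 5.3 = 10.808.
C0 = (dt - 2*K*X)/denom = (5.3 - 2*5.4*0.49)/10.808 = 0.0007.
C1 = (dt + 2*K*X)/denom = (5.3 + 2*5.4*0.49)/10.808 = 0.98.
C2 = (2*K*(1-X) - dt)/denom = 0.0192.
O2 = C0*I2 + C1*I1 + C2*O1
   = 0.0007*188 + 0.98*44 + 0.0192*46
   = 44.15 m^3/s.

44.15


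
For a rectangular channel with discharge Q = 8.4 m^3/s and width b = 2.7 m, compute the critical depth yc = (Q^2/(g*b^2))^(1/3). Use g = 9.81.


Using yc = (Q^2 / (g * b^2))^(1/3):
Q^2 = 8.4^2 = 70.56.
g * b^2 = 9.81 * 2.7^2 = 9.81 * 7.29 = 71.51.
Q^2 / (g*b^2) = 70.56 / 71.51 = 0.9867.
yc = 0.9867^(1/3) = 0.9955 m.

0.9955


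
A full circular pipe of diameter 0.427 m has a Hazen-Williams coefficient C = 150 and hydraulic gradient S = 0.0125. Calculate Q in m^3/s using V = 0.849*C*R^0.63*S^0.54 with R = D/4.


For a full circular pipe, R = D/4 = 0.427/4 = 0.1067 m.
V = 0.849 * 150 * 0.1067^0.63 * 0.0125^0.54
  = 0.849 * 150 * 0.244271 * 0.093828
  = 2.9188 m/s.
Pipe area A = pi*D^2/4 = pi*0.427^2/4 = 0.1432 m^2.
Q = A * V = 0.1432 * 2.9188 = 0.418 m^3/s.

0.418


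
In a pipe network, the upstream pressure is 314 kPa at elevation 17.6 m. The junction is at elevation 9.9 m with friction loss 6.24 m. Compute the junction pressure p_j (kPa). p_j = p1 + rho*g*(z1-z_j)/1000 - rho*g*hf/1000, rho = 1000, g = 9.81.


Junction pressure: p_j = p1 + rho*g*(z1 - z_j)/1000 - rho*g*hf/1000.
Elevation term = 1000*9.81*(17.6 - 9.9)/1000 = 75.537 kPa.
Friction term = 1000*9.81*6.24/1000 = 61.214 kPa.
p_j = 314 + 75.537 - 61.214 = 328.32 kPa.

328.32


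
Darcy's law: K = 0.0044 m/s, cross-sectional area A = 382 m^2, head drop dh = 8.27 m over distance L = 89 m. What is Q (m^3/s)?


Darcy's law: Q = K * A * i, where i = dh/L.
Hydraulic gradient i = 8.27 / 89 = 0.092921.
Q = 0.0044 * 382 * 0.092921
  = 0.1562 m^3/s.

0.1562


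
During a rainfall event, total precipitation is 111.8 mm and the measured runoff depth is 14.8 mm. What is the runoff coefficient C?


The runoff coefficient C = runoff depth / rainfall depth.
C = 14.8 / 111.8
  = 0.1324.

0.1324


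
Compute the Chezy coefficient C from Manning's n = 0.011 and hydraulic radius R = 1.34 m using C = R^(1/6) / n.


The Chezy coefficient relates to Manning's n through C = R^(1/6) / n.
R^(1/6) = 1.34^(1/6) = 1.049988.
C = 1.049988 / 0.011 = 95.45 m^(1/2)/s.

95.45


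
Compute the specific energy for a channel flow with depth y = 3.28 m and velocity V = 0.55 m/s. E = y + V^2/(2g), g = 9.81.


Specific energy E = y + V^2/(2g).
Velocity head = V^2/(2g) = 0.55^2 / (2*9.81) = 0.3025 / 19.62 = 0.0154 m.
E = 3.28 + 0.0154 = 3.2954 m.

3.2954


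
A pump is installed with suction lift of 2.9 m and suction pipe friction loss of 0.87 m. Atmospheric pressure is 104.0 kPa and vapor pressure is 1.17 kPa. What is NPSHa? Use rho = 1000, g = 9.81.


NPSHa = p_atm/(rho*g) - z_s - hf_s - p_vap/(rho*g).
p_atm/(rho*g) = 104.0*1000 / (1000*9.81) = 10.601 m.
p_vap/(rho*g) = 1.17*1000 / (1000*9.81) = 0.119 m.
NPSHa = 10.601 - 2.9 - 0.87 - 0.119
      = 6.71 m.

6.71


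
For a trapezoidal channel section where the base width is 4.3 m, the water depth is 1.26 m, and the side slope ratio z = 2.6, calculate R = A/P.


For a trapezoidal section with side slope z:
A = (b + z*y)*y = (4.3 + 2.6*1.26)*1.26 = 9.546 m^2.
P = b + 2*y*sqrt(1 + z^2) = 4.3 + 2*1.26*sqrt(1 + 2.6^2) = 11.32 m.
R = A/P = 9.546 / 11.32 = 0.8433 m.

0.8433


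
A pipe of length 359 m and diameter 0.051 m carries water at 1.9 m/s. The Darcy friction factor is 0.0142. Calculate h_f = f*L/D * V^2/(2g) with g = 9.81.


Darcy-Weisbach equation: h_f = f * (L/D) * V^2/(2g).
f * L/D = 0.0142 * 359/0.051 = 99.9569.
V^2/(2g) = 1.9^2 / (2*9.81) = 3.61 / 19.62 = 0.184 m.
h_f = 99.9569 * 0.184 = 18.392 m.

18.392


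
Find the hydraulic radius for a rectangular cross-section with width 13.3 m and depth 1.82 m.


For a rectangular section:
Flow area A = b * y = 13.3 * 1.82 = 24.21 m^2.
Wetted perimeter P = b + 2y = 13.3 + 2*1.82 = 16.94 m.
Hydraulic radius R = A/P = 24.21 / 16.94 = 1.4289 m.

1.4289


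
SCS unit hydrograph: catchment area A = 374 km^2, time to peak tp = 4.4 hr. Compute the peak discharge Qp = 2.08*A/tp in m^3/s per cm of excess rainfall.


SCS formula: Qp = 2.08 * A / tp.
Qp = 2.08 * 374 / 4.4
   = 777.92 / 4.4
   = 176.8 m^3/s per cm.

176.8


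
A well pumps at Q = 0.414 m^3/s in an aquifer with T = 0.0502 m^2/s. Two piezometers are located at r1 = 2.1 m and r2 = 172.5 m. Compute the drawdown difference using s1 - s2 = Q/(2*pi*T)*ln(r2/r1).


Thiem equation: s1 - s2 = Q/(2*pi*T) * ln(r2/r1).
ln(r2/r1) = ln(172.5/2.1) = 4.4085.
Q/(2*pi*T) = 0.414 / (2*pi*0.0502) = 0.414 / 0.3154 = 1.3126.
s1 - s2 = 1.3126 * 4.4085 = 5.7863 m.

5.7863


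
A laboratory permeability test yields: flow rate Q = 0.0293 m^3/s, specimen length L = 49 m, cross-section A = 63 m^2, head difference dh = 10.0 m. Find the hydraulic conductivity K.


From K = Q*L / (A*dh):
Numerator: Q*L = 0.0293 * 49 = 1.4357.
Denominator: A*dh = 63 * 10.0 = 630.0.
K = 1.4357 / 630.0 = 0.002279 m/s.

0.002279


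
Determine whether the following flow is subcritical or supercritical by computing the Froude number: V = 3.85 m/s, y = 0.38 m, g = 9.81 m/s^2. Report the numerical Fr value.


The Froude number is defined as Fr = V / sqrt(g*y).
g*y = 9.81 * 0.38 = 3.7278.
sqrt(g*y) = sqrt(3.7278) = 1.9308.
Fr = 3.85 / 1.9308 = 1.994.
Since Fr > 1, the flow is supercritical.

1.994


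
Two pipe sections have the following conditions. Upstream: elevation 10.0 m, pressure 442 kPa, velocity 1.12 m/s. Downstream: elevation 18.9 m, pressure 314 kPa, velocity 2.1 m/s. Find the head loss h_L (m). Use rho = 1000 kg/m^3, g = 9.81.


Total head at each section: H = z + p/(rho*g) + V^2/(2g).
H1 = 10.0 + 442*1000/(1000*9.81) + 1.12^2/(2*9.81)
   = 10.0 + 45.056 + 0.0639
   = 55.12 m.
H2 = 18.9 + 314*1000/(1000*9.81) + 2.1^2/(2*9.81)
   = 18.9 + 32.008 + 0.2248
   = 51.133 m.
h_L = H1 - H2 = 55.12 - 51.133 = 3.987 m.

3.987


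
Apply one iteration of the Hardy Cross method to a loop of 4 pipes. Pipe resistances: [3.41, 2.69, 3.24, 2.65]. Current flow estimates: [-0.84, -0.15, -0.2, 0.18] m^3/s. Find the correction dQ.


Numerator terms (r*Q*|Q|): 3.41*-0.84*|-0.84| = -2.4061; 2.69*-0.15*|-0.15| = -0.0605; 3.24*-0.2*|-0.2| = -0.1296; 2.65*0.18*|0.18| = 0.0859.
Sum of numerator = -2.5104.
Denominator terms (r*|Q|): 3.41*|-0.84| = 2.8644; 2.69*|-0.15| = 0.4035; 3.24*|-0.2| = 0.648; 2.65*|0.18| = 0.477.
2 * sum of denominator = 2 * 4.3929 = 8.7858.
dQ = --2.5104 / 8.7858 = 0.2857 m^3/s.

0.2857


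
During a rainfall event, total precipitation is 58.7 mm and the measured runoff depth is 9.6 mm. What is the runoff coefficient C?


The runoff coefficient C = runoff depth / rainfall depth.
C = 9.6 / 58.7
  = 0.1635.

0.1635


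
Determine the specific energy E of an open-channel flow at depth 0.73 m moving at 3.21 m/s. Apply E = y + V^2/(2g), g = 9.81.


Specific energy E = y + V^2/(2g).
Velocity head = V^2/(2g) = 3.21^2 / (2*9.81) = 10.3041 / 19.62 = 0.5252 m.
E = 0.73 + 0.5252 = 1.2552 m.

1.2552


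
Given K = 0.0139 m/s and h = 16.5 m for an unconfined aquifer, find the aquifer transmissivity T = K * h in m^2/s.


Transmissivity is defined as T = K * h.
T = 0.0139 * 16.5
  = 0.2293 m^2/s.

0.2293


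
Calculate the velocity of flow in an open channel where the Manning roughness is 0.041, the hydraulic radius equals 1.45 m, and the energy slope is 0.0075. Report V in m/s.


Manning's equation gives V = (1/n) * R^(2/3) * S^(1/2).
First, compute R^(2/3) = 1.45^(2/3) = 1.2811.
Next, S^(1/2) = 0.0075^(1/2) = 0.086603.
Then 1/n = 1/0.041 = 24.39.
V = 24.39 * 1.2811 * 0.086603 = 2.706 m/s.

2.706


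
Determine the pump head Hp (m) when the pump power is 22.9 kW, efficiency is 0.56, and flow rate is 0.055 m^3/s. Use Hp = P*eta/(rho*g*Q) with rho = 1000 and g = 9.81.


Pump head formula: Hp = P * eta / (rho * g * Q).
Numerator: P * eta = 22.9 * 1000 * 0.56 = 12824.0 W.
Denominator: rho * g * Q = 1000 * 9.81 * 0.055 = 539.55.
Hp = 12824.0 / 539.55 = 23.77 m.

23.77


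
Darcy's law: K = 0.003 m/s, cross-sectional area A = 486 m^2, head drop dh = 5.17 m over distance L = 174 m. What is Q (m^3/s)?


Darcy's law: Q = K * A * i, where i = dh/L.
Hydraulic gradient i = 5.17 / 174 = 0.029713.
Q = 0.003 * 486 * 0.029713
  = 0.0433 m^3/s.

0.0433


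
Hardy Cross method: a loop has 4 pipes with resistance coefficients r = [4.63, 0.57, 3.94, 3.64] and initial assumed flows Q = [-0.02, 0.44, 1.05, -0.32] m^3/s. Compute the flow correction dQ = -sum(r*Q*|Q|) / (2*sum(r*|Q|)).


Numerator terms (r*Q*|Q|): 4.63*-0.02*|-0.02| = -0.0019; 0.57*0.44*|0.44| = 0.1104; 3.94*1.05*|1.05| = 4.3439; 3.64*-0.32*|-0.32| = -0.3727.
Sum of numerator = 4.0796.
Denominator terms (r*|Q|): 4.63*|-0.02| = 0.0926; 0.57*|0.44| = 0.2508; 3.94*|1.05| = 4.137; 3.64*|-0.32| = 1.1648.
2 * sum of denominator = 2 * 5.6452 = 11.2904.
dQ = -4.0796 / 11.2904 = -0.3613 m^3/s.

-0.3613


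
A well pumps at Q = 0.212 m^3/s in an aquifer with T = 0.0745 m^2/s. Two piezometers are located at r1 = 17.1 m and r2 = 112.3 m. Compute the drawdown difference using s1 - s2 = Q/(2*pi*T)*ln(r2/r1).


Thiem equation: s1 - s2 = Q/(2*pi*T) * ln(r2/r1).
ln(r2/r1) = ln(112.3/17.1) = 1.8821.
Q/(2*pi*T) = 0.212 / (2*pi*0.0745) = 0.212 / 0.4681 = 0.4529.
s1 - s2 = 0.4529 * 1.8821 = 0.8524 m.

0.8524


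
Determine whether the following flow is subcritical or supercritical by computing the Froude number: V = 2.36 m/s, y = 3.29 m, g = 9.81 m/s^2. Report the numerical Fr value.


The Froude number is defined as Fr = V / sqrt(g*y).
g*y = 9.81 * 3.29 = 32.2749.
sqrt(g*y) = sqrt(32.2749) = 5.6811.
Fr = 2.36 / 5.6811 = 0.4154.
Since Fr < 1, the flow is subcritical.

0.4154


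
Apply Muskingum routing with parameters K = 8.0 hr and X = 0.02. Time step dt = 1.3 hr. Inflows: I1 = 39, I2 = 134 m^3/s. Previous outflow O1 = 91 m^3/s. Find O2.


Muskingum coefficients:
denom = 2*K*(1-X) + dt = 2*8.0*(1-0.02) + 1.3 = 16.98.
C0 = (dt - 2*K*X)/denom = (1.3 - 2*8.0*0.02)/16.98 = 0.0577.
C1 = (dt + 2*K*X)/denom = (1.3 + 2*8.0*0.02)/16.98 = 0.0954.
C2 = (2*K*(1-X) - dt)/denom = 0.8469.
O2 = C0*I2 + C1*I1 + C2*O1
   = 0.0577*134 + 0.0954*39 + 0.8469*91
   = 88.52 m^3/s.

88.52


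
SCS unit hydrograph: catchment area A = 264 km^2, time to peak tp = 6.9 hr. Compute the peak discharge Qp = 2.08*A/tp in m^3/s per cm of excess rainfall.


SCS formula: Qp = 2.08 * A / tp.
Qp = 2.08 * 264 / 6.9
   = 549.12 / 6.9
   = 79.58 m^3/s per cm.

79.58


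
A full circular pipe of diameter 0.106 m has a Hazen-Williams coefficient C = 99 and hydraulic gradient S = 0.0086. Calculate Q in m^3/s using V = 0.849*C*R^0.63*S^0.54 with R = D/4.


For a full circular pipe, R = D/4 = 0.106/4 = 0.0265 m.
V = 0.849 * 99 * 0.0265^0.63 * 0.0086^0.54
  = 0.849 * 99 * 0.101542 * 0.076671
  = 0.6544 m/s.
Pipe area A = pi*D^2/4 = pi*0.106^2/4 = 0.0088 m^2.
Q = A * V = 0.0088 * 0.6544 = 0.0058 m^3/s.

0.0058


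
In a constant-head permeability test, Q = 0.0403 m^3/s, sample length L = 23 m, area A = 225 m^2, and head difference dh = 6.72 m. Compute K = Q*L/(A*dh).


From K = Q*L / (A*dh):
Numerator: Q*L = 0.0403 * 23 = 0.9269.
Denominator: A*dh = 225 * 6.72 = 1512.0.
K = 0.9269 / 1512.0 = 0.000613 m/s.

0.000613


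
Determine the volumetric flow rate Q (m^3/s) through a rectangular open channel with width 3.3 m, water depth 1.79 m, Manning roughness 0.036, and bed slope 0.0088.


For a rectangular channel, the cross-sectional area A = b * y = 3.3 * 1.79 = 5.91 m^2.
The wetted perimeter P = b + 2y = 3.3 + 2*1.79 = 6.88 m.
Hydraulic radius R = A/P = 5.91/6.88 = 0.8586 m.
Velocity V = (1/n)*R^(2/3)*S^(1/2) = (1/0.036)*0.8586^(2/3)*0.0088^(1/2) = 2.3539 m/s.
Discharge Q = A * V = 5.91 * 2.3539 = 13.905 m^3/s.

13.905


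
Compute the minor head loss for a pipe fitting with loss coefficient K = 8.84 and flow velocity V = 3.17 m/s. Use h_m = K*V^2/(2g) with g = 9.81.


Minor loss formula: h_m = K * V^2/(2g).
V^2 = 3.17^2 = 10.0489.
V^2/(2g) = 10.0489 / 19.62 = 0.5122 m.
h_m = 8.84 * 0.5122 = 4.5276 m.

4.5276


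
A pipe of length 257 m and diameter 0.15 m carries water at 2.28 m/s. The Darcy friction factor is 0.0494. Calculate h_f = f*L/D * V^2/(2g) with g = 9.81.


Darcy-Weisbach equation: h_f = f * (L/D) * V^2/(2g).
f * L/D = 0.0494 * 257/0.15 = 84.6387.
V^2/(2g) = 2.28^2 / (2*9.81) = 5.1984 / 19.62 = 0.265 m.
h_f = 84.6387 * 0.265 = 22.425 m.

22.425


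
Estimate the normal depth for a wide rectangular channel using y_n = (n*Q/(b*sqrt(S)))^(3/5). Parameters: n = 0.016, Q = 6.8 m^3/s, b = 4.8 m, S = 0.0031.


We use the wide-channel approximation y_n = (n*Q/(b*sqrt(S)))^(3/5).
sqrt(S) = sqrt(0.0031) = 0.055678.
Numerator: n*Q = 0.016 * 6.8 = 0.1088.
Denominator: b*sqrt(S) = 4.8 * 0.055678 = 0.267254.
arg = 0.4071.
y_n = 0.4071^(3/5) = 0.5832 m.

0.5832


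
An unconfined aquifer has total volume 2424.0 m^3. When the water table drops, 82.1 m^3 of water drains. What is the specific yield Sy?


Specific yield Sy = Volume drained / Total volume.
Sy = 82.1 / 2424.0
   = 0.0339.

0.0339


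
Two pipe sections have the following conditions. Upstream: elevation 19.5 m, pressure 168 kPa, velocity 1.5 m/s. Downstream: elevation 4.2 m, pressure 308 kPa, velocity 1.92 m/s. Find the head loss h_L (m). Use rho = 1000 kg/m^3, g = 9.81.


Total head at each section: H = z + p/(rho*g) + V^2/(2g).
H1 = 19.5 + 168*1000/(1000*9.81) + 1.5^2/(2*9.81)
   = 19.5 + 17.125 + 0.1147
   = 36.74 m.
H2 = 4.2 + 308*1000/(1000*9.81) + 1.92^2/(2*9.81)
   = 4.2 + 31.397 + 0.1879
   = 35.784 m.
h_L = H1 - H2 = 36.74 - 35.784 = 0.956 m.

0.956


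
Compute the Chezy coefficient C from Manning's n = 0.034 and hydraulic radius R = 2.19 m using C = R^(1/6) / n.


The Chezy coefficient relates to Manning's n through C = R^(1/6) / n.
R^(1/6) = 2.19^(1/6) = 1.139569.
C = 1.139569 / 0.034 = 33.52 m^(1/2)/s.

33.52


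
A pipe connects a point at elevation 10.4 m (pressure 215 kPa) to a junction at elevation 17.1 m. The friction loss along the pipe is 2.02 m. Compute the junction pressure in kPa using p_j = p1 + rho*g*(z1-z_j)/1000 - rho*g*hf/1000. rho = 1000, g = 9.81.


Junction pressure: p_j = p1 + rho*g*(z1 - z_j)/1000 - rho*g*hf/1000.
Elevation term = 1000*9.81*(10.4 - 17.1)/1000 = -65.727 kPa.
Friction term = 1000*9.81*2.02/1000 = 19.816 kPa.
p_j = 215 + -65.727 - 19.816 = 129.46 kPa.

129.46


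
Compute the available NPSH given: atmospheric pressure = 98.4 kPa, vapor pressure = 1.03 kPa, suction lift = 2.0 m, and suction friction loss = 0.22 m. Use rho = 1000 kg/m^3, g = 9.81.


NPSHa = p_atm/(rho*g) - z_s - hf_s - p_vap/(rho*g).
p_atm/(rho*g) = 98.4*1000 / (1000*9.81) = 10.031 m.
p_vap/(rho*g) = 1.03*1000 / (1000*9.81) = 0.105 m.
NPSHa = 10.031 - 2.0 - 0.22 - 0.105
      = 7.71 m.

7.71


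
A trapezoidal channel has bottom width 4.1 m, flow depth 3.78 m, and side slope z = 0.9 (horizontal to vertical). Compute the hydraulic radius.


For a trapezoidal section with side slope z:
A = (b + z*y)*y = (4.1 + 0.9*3.78)*3.78 = 28.358 m^2.
P = b + 2*y*sqrt(1 + z^2) = 4.1 + 2*3.78*sqrt(1 + 0.9^2) = 14.271 m.
R = A/P = 28.358 / 14.271 = 1.9871 m.

1.9871


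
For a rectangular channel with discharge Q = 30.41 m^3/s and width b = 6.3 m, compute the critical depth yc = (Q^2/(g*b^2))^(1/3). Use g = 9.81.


Using yc = (Q^2 / (g * b^2))^(1/3):
Q^2 = 30.41^2 = 924.77.
g * b^2 = 9.81 * 6.3^2 = 9.81 * 39.69 = 389.36.
Q^2 / (g*b^2) = 924.77 / 389.36 = 2.3751.
yc = 2.3751^(1/3) = 1.3342 m.

1.3342


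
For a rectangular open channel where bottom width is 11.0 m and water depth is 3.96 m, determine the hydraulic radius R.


For a rectangular section:
Flow area A = b * y = 11.0 * 3.96 = 43.56 m^2.
Wetted perimeter P = b + 2y = 11.0 + 2*3.96 = 18.92 m.
Hydraulic radius R = A/P = 43.56 / 18.92 = 2.3023 m.

2.3023


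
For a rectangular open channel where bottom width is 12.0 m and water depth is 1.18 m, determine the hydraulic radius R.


For a rectangular section:
Flow area A = b * y = 12.0 * 1.18 = 14.16 m^2.
Wetted perimeter P = b + 2y = 12.0 + 2*1.18 = 14.36 m.
Hydraulic radius R = A/P = 14.16 / 14.36 = 0.9861 m.

0.9861


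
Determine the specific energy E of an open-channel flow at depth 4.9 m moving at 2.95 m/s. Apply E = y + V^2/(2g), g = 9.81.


Specific energy E = y + V^2/(2g).
Velocity head = V^2/(2g) = 2.95^2 / (2*9.81) = 8.7025 / 19.62 = 0.4436 m.
E = 4.9 + 0.4436 = 5.3436 m.

5.3436


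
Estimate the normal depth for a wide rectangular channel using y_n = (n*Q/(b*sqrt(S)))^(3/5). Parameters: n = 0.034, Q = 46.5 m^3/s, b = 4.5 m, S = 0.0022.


We use the wide-channel approximation y_n = (n*Q/(b*sqrt(S)))^(3/5).
sqrt(S) = sqrt(0.0022) = 0.046904.
Numerator: n*Q = 0.034 * 46.5 = 1.581.
Denominator: b*sqrt(S) = 4.5 * 0.046904 = 0.211068.
arg = 7.4905.
y_n = 7.4905^(3/5) = 3.3474 m.

3.3474


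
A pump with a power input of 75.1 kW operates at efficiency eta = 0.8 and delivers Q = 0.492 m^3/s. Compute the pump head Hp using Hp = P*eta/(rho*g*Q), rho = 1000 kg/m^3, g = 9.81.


Pump head formula: Hp = P * eta / (rho * g * Q).
Numerator: P * eta = 75.1 * 1000 * 0.8 = 60080.0 W.
Denominator: rho * g * Q = 1000 * 9.81 * 0.492 = 4826.52.
Hp = 60080.0 / 4826.52 = 12.45 m.

12.45


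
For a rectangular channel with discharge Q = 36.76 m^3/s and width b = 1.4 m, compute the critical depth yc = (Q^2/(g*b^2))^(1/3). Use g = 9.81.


Using yc = (Q^2 / (g * b^2))^(1/3):
Q^2 = 36.76^2 = 1351.3.
g * b^2 = 9.81 * 1.4^2 = 9.81 * 1.96 = 19.23.
Q^2 / (g*b^2) = 1351.3 / 19.23 = 70.2704.
yc = 70.2704^(1/3) = 4.1268 m.

4.1268


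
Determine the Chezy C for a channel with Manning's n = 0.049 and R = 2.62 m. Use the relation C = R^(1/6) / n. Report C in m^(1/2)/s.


The Chezy coefficient relates to Manning's n through C = R^(1/6) / n.
R^(1/6) = 2.62^(1/6) = 1.174132.
C = 1.174132 / 0.049 = 23.96 m^(1/2)/s.

23.96


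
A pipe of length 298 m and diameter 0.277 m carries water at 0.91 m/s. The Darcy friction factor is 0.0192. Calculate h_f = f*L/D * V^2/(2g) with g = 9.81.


Darcy-Weisbach equation: h_f = f * (L/D) * V^2/(2g).
f * L/D = 0.0192 * 298/0.277 = 20.6556.
V^2/(2g) = 0.91^2 / (2*9.81) = 0.8281 / 19.62 = 0.0422 m.
h_f = 20.6556 * 0.0422 = 0.872 m.

0.872


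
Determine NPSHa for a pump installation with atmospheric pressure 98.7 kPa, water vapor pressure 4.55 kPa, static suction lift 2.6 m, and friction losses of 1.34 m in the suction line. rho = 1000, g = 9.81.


NPSHa = p_atm/(rho*g) - z_s - hf_s - p_vap/(rho*g).
p_atm/(rho*g) = 98.7*1000 / (1000*9.81) = 10.061 m.
p_vap/(rho*g) = 4.55*1000 / (1000*9.81) = 0.464 m.
NPSHa = 10.061 - 2.6 - 1.34 - 0.464
      = 5.66 m.

5.66


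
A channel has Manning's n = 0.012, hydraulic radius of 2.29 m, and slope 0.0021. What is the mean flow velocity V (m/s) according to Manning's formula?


Manning's equation gives V = (1/n) * R^(2/3) * S^(1/2).
First, compute R^(2/3) = 2.29^(2/3) = 1.7374.
Next, S^(1/2) = 0.0021^(1/2) = 0.045826.
Then 1/n = 1/0.012 = 83.33.
V = 83.33 * 1.7374 * 0.045826 = 6.6347 m/s.

6.6347


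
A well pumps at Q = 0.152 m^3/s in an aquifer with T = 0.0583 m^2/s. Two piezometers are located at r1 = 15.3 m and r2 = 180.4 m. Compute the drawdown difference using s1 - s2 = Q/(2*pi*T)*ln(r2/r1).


Thiem equation: s1 - s2 = Q/(2*pi*T) * ln(r2/r1).
ln(r2/r1) = ln(180.4/15.3) = 2.4673.
Q/(2*pi*T) = 0.152 / (2*pi*0.0583) = 0.152 / 0.3663 = 0.4149.
s1 - s2 = 0.4149 * 2.4673 = 1.0238 m.

1.0238


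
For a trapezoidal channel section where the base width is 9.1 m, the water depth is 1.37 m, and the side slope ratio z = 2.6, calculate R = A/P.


For a trapezoidal section with side slope z:
A = (b + z*y)*y = (9.1 + 2.6*1.37)*1.37 = 17.347 m^2.
P = b + 2*y*sqrt(1 + z^2) = 9.1 + 2*1.37*sqrt(1 + 2.6^2) = 16.733 m.
R = A/P = 17.347 / 16.733 = 1.0367 m.

1.0367


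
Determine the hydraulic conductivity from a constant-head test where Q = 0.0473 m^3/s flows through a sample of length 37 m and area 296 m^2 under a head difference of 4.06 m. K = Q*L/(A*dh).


From K = Q*L / (A*dh):
Numerator: Q*L = 0.0473 * 37 = 1.7501.
Denominator: A*dh = 296 * 4.06 = 1201.76.
K = 1.7501 / 1201.76 = 0.001456 m/s.

0.001456


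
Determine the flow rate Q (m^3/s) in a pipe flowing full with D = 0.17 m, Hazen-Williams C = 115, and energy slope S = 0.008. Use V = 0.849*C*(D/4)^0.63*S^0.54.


For a full circular pipe, R = D/4 = 0.17/4 = 0.0425 m.
V = 0.849 * 115 * 0.0425^0.63 * 0.008^0.54
  = 0.849 * 115 * 0.136737 * 0.073734
  = 0.9844 m/s.
Pipe area A = pi*D^2/4 = pi*0.17^2/4 = 0.0227 m^2.
Q = A * V = 0.0227 * 0.9844 = 0.0223 m^3/s.

0.0223


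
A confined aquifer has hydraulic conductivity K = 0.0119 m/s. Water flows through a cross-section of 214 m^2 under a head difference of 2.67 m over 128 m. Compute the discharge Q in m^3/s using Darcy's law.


Darcy's law: Q = K * A * i, where i = dh/L.
Hydraulic gradient i = 2.67 / 128 = 0.020859.
Q = 0.0119 * 214 * 0.020859
  = 0.0531 m^3/s.

0.0531


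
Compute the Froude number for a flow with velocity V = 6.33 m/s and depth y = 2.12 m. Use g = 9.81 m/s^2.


The Froude number is defined as Fr = V / sqrt(g*y).
g*y = 9.81 * 2.12 = 20.7972.
sqrt(g*y) = sqrt(20.7972) = 4.5604.
Fr = 6.33 / 4.5604 = 1.388.

1.388


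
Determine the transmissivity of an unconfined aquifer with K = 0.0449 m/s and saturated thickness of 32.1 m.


Transmissivity is defined as T = K * h.
T = 0.0449 * 32.1
  = 1.4413 m^2/s.

1.4413


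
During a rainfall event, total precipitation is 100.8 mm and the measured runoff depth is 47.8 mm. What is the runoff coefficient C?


The runoff coefficient C = runoff depth / rainfall depth.
C = 47.8 / 100.8
  = 0.4742.

0.4742


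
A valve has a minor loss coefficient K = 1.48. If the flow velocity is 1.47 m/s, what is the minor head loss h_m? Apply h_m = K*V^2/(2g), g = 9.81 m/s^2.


Minor loss formula: h_m = K * V^2/(2g).
V^2 = 1.47^2 = 2.1609.
V^2/(2g) = 2.1609 / 19.62 = 0.1101 m.
h_m = 1.48 * 0.1101 = 0.163 m.

0.163


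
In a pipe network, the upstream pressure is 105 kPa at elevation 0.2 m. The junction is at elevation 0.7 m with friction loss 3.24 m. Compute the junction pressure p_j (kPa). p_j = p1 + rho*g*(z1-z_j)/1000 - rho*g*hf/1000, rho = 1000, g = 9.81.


Junction pressure: p_j = p1 + rho*g*(z1 - z_j)/1000 - rho*g*hf/1000.
Elevation term = 1000*9.81*(0.2 - 0.7)/1000 = -4.905 kPa.
Friction term = 1000*9.81*3.24/1000 = 31.784 kPa.
p_j = 105 + -4.905 - 31.784 = 68.31 kPa.

68.31


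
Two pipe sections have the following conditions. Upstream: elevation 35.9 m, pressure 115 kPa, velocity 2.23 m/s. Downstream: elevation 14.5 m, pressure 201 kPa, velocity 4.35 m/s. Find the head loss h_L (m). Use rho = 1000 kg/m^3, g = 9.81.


Total head at each section: H = z + p/(rho*g) + V^2/(2g).
H1 = 35.9 + 115*1000/(1000*9.81) + 2.23^2/(2*9.81)
   = 35.9 + 11.723 + 0.2535
   = 47.876 m.
H2 = 14.5 + 201*1000/(1000*9.81) + 4.35^2/(2*9.81)
   = 14.5 + 20.489 + 0.9644
   = 35.954 m.
h_L = H1 - H2 = 47.876 - 35.954 = 11.922 m.

11.922


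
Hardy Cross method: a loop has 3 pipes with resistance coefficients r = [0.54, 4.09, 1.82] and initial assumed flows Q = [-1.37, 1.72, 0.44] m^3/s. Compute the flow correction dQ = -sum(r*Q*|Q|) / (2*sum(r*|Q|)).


Numerator terms (r*Q*|Q|): 0.54*-1.37*|-1.37| = -1.0135; 4.09*1.72*|1.72| = 12.0999; 1.82*0.44*|0.44| = 0.3524.
Sum of numerator = 11.4387.
Denominator terms (r*|Q|): 0.54*|-1.37| = 0.7398; 4.09*|1.72| = 7.0348; 1.82*|0.44| = 0.8008.
2 * sum of denominator = 2 * 8.5754 = 17.1508.
dQ = -11.4387 / 17.1508 = -0.6669 m^3/s.

-0.6669


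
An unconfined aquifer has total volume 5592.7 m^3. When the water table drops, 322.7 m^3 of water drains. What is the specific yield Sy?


Specific yield Sy = Volume drained / Total volume.
Sy = 322.7 / 5592.7
   = 0.0577.

0.0577


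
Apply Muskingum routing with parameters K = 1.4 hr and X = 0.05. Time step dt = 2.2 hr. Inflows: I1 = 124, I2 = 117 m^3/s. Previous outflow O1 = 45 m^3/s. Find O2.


Muskingum coefficients:
denom = 2*K*(1-X) + dt = 2*1.4*(1-0.05) + 2.2 = 4.86.
C0 = (dt - 2*K*X)/denom = (2.2 - 2*1.4*0.05)/4.86 = 0.4239.
C1 = (dt + 2*K*X)/denom = (2.2 + 2*1.4*0.05)/4.86 = 0.4815.
C2 = (2*K*(1-X) - dt)/denom = 0.0947.
O2 = C0*I2 + C1*I1 + C2*O1
   = 0.4239*117 + 0.4815*124 + 0.0947*45
   = 113.56 m^3/s.

113.56


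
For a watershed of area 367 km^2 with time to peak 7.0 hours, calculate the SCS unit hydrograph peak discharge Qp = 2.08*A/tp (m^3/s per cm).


SCS formula: Qp = 2.08 * A / tp.
Qp = 2.08 * 367 / 7.0
   = 763.36 / 7.0
   = 109.05 m^3/s per cm.

109.05


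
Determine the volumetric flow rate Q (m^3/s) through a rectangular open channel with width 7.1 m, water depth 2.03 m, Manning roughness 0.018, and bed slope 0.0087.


For a rectangular channel, the cross-sectional area A = b * y = 7.1 * 2.03 = 14.41 m^2.
The wetted perimeter P = b + 2y = 7.1 + 2*2.03 = 11.16 m.
Hydraulic radius R = A/P = 14.41/11.16 = 1.2915 m.
Velocity V = (1/n)*R^(2/3)*S^(1/2) = (1/0.018)*1.2915^(2/3)*0.0087^(1/2) = 6.1454 m/s.
Discharge Q = A * V = 14.41 * 6.1454 = 88.573 m^3/s.

88.573


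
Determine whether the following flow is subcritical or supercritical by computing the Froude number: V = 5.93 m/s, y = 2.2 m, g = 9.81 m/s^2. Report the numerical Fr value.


The Froude number is defined as Fr = V / sqrt(g*y).
g*y = 9.81 * 2.2 = 21.582.
sqrt(g*y) = sqrt(21.582) = 4.6456.
Fr = 5.93 / 4.6456 = 1.2765.
Since Fr > 1, the flow is supercritical.

1.2765


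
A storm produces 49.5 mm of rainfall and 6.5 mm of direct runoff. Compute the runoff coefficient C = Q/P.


The runoff coefficient C = runoff depth / rainfall depth.
C = 6.5 / 49.5
  = 0.1313.

0.1313


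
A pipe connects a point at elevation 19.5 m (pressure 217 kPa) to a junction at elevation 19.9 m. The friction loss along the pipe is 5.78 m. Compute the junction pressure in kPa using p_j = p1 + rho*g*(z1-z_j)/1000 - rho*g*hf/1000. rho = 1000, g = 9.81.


Junction pressure: p_j = p1 + rho*g*(z1 - z_j)/1000 - rho*g*hf/1000.
Elevation term = 1000*9.81*(19.5 - 19.9)/1000 = -3.924 kPa.
Friction term = 1000*9.81*5.78/1000 = 56.702 kPa.
p_j = 217 + -3.924 - 56.702 = 156.37 kPa.

156.37


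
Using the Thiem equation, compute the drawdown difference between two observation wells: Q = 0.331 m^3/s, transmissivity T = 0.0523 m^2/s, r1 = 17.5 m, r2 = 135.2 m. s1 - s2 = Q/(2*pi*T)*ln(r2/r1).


Thiem equation: s1 - s2 = Q/(2*pi*T) * ln(r2/r1).
ln(r2/r1) = ln(135.2/17.5) = 2.0446.
Q/(2*pi*T) = 0.331 / (2*pi*0.0523) = 0.331 / 0.3286 = 1.0073.
s1 - s2 = 1.0073 * 2.0446 = 2.0594 m.

2.0594


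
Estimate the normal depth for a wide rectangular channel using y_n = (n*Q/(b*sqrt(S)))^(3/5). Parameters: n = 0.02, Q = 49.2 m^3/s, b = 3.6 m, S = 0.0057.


We use the wide-channel approximation y_n = (n*Q/(b*sqrt(S)))^(3/5).
sqrt(S) = sqrt(0.0057) = 0.075498.
Numerator: n*Q = 0.02 * 49.2 = 0.984.
Denominator: b*sqrt(S) = 3.6 * 0.075498 = 0.271793.
arg = 3.6204.
y_n = 3.6204^(3/5) = 2.164 m.

2.164


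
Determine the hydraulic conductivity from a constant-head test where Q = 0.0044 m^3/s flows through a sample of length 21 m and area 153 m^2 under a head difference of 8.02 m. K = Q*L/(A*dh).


From K = Q*L / (A*dh):
Numerator: Q*L = 0.0044 * 21 = 0.0924.
Denominator: A*dh = 153 * 8.02 = 1227.06.
K = 0.0924 / 1227.06 = 7.5e-05 m/s.

7.5e-05


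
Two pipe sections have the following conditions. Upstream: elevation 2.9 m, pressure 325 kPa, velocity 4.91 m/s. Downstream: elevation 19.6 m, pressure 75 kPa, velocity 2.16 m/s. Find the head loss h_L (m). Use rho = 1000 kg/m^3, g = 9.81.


Total head at each section: H = z + p/(rho*g) + V^2/(2g).
H1 = 2.9 + 325*1000/(1000*9.81) + 4.91^2/(2*9.81)
   = 2.9 + 33.129 + 1.2288
   = 37.258 m.
H2 = 19.6 + 75*1000/(1000*9.81) + 2.16^2/(2*9.81)
   = 19.6 + 7.645 + 0.2378
   = 27.483 m.
h_L = H1 - H2 = 37.258 - 27.483 = 9.775 m.

9.775


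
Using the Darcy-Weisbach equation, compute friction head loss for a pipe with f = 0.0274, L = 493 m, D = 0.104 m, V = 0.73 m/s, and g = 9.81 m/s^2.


Darcy-Weisbach equation: h_f = f * (L/D) * V^2/(2g).
f * L/D = 0.0274 * 493/0.104 = 129.8865.
V^2/(2g) = 0.73^2 / (2*9.81) = 0.5329 / 19.62 = 0.0272 m.
h_f = 129.8865 * 0.0272 = 3.528 m.

3.528


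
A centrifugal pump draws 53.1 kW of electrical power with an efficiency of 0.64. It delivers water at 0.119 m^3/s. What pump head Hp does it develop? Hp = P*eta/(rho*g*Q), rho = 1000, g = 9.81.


Pump head formula: Hp = P * eta / (rho * g * Q).
Numerator: P * eta = 53.1 * 1000 * 0.64 = 33984.0 W.
Denominator: rho * g * Q = 1000 * 9.81 * 0.119 = 1167.39.
Hp = 33984.0 / 1167.39 = 29.11 m.

29.11


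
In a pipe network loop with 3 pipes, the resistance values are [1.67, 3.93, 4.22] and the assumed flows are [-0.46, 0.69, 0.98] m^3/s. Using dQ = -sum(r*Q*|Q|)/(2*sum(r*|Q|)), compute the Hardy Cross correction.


Numerator terms (r*Q*|Q|): 1.67*-0.46*|-0.46| = -0.3534; 3.93*0.69*|0.69| = 1.8711; 4.22*0.98*|0.98| = 4.0529.
Sum of numerator = 5.5706.
Denominator terms (r*|Q|): 1.67*|-0.46| = 0.7682; 3.93*|0.69| = 2.7117; 4.22*|0.98| = 4.1356.
2 * sum of denominator = 2 * 7.6155 = 15.231.
dQ = -5.5706 / 15.231 = -0.3657 m^3/s.

-0.3657


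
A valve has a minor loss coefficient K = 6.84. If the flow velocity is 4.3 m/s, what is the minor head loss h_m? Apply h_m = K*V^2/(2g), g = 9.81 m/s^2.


Minor loss formula: h_m = K * V^2/(2g).
V^2 = 4.3^2 = 18.49.
V^2/(2g) = 18.49 / 19.62 = 0.9424 m.
h_m = 6.84 * 0.9424 = 6.4461 m.

6.4461


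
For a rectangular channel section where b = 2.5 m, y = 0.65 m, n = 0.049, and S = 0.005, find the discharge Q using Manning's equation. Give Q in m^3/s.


For a rectangular channel, the cross-sectional area A = b * y = 2.5 * 0.65 = 1.62 m^2.
The wetted perimeter P = b + 2y = 2.5 + 2*0.65 = 3.8 m.
Hydraulic radius R = A/P = 1.62/3.8 = 0.4276 m.
Velocity V = (1/n)*R^(2/3)*S^(1/2) = (1/0.049)*0.4276^(2/3)*0.005^(1/2) = 0.8191 m/s.
Discharge Q = A * V = 1.62 * 0.8191 = 1.331 m^3/s.

1.331


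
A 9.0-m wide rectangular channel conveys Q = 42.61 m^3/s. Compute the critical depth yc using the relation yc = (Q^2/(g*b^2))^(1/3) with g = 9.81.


Using yc = (Q^2 / (g * b^2))^(1/3):
Q^2 = 42.61^2 = 1815.61.
g * b^2 = 9.81 * 9.0^2 = 9.81 * 81.0 = 794.61.
Q^2 / (g*b^2) = 1815.61 / 794.61 = 2.2849.
yc = 2.2849^(1/3) = 1.3171 m.

1.3171


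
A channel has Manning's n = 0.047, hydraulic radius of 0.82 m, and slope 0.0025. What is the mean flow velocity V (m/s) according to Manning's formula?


Manning's equation gives V = (1/n) * R^(2/3) * S^(1/2).
First, compute R^(2/3) = 0.82^(2/3) = 0.8761.
Next, S^(1/2) = 0.0025^(1/2) = 0.05.
Then 1/n = 1/0.047 = 21.28.
V = 21.28 * 0.8761 * 0.05 = 0.932 m/s.

0.932


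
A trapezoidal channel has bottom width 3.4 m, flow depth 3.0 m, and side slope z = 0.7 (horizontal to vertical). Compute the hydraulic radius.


For a trapezoidal section with side slope z:
A = (b + z*y)*y = (3.4 + 0.7*3.0)*3.0 = 16.5 m^2.
P = b + 2*y*sqrt(1 + z^2) = 3.4 + 2*3.0*sqrt(1 + 0.7^2) = 10.724 m.
R = A/P = 16.5 / 10.724 = 1.5386 m.

1.5386


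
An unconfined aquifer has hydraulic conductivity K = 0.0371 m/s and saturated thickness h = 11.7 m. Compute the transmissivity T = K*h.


Transmissivity is defined as T = K * h.
T = 0.0371 * 11.7
  = 0.4341 m^2/s.

0.4341


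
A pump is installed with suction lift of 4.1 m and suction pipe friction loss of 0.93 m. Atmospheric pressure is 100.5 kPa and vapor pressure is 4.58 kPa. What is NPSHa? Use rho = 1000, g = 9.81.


NPSHa = p_atm/(rho*g) - z_s - hf_s - p_vap/(rho*g).
p_atm/(rho*g) = 100.5*1000 / (1000*9.81) = 10.245 m.
p_vap/(rho*g) = 4.58*1000 / (1000*9.81) = 0.467 m.
NPSHa = 10.245 - 4.1 - 0.93 - 0.467
      = 4.75 m.

4.75


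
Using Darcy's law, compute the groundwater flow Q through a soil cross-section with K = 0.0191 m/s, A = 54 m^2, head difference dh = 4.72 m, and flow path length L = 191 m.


Darcy's law: Q = K * A * i, where i = dh/L.
Hydraulic gradient i = 4.72 / 191 = 0.024712.
Q = 0.0191 * 54 * 0.024712
  = 0.0255 m^3/s.

0.0255


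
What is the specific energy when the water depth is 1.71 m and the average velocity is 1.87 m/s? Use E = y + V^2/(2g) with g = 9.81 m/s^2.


Specific energy E = y + V^2/(2g).
Velocity head = V^2/(2g) = 1.87^2 / (2*9.81) = 3.4969 / 19.62 = 0.1782 m.
E = 1.71 + 0.1782 = 1.8882 m.

1.8882


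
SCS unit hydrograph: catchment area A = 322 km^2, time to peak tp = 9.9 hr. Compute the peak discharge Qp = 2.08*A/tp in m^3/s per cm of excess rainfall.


SCS formula: Qp = 2.08 * A / tp.
Qp = 2.08 * 322 / 9.9
   = 669.76 / 9.9
   = 67.65 m^3/s per cm.

67.65


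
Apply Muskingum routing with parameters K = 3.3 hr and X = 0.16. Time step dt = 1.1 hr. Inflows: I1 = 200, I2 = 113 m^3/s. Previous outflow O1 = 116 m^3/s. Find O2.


Muskingum coefficients:
denom = 2*K*(1-X) + dt = 2*3.3*(1-0.16) + 1.1 = 6.644.
C0 = (dt - 2*K*X)/denom = (1.1 - 2*3.3*0.16)/6.644 = 0.0066.
C1 = (dt + 2*K*X)/denom = (1.1 + 2*3.3*0.16)/6.644 = 0.3245.
C2 = (2*K*(1-X) - dt)/denom = 0.6689.
O2 = C0*I2 + C1*I1 + C2*O1
   = 0.0066*113 + 0.3245*200 + 0.6689*116
   = 143.24 m^3/s.

143.24


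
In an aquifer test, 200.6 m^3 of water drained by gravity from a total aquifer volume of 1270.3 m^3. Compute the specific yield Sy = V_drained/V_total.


Specific yield Sy = Volume drained / Total volume.
Sy = 200.6 / 1270.3
   = 0.1579.

0.1579


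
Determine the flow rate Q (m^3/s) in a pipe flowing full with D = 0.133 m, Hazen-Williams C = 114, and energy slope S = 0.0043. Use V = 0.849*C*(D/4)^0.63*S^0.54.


For a full circular pipe, R = D/4 = 0.133/4 = 0.0333 m.
V = 0.849 * 114 * 0.0333^0.63 * 0.0043^0.54
  = 0.849 * 114 * 0.117146 * 0.052732
  = 0.5979 m/s.
Pipe area A = pi*D^2/4 = pi*0.133^2/4 = 0.0139 m^2.
Q = A * V = 0.0139 * 0.5979 = 0.0083 m^3/s.

0.0083


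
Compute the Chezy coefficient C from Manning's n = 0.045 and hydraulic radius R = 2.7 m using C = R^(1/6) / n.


The Chezy coefficient relates to Manning's n through C = R^(1/6) / n.
R^(1/6) = 2.7^(1/6) = 1.180032.
C = 1.180032 / 0.045 = 26.22 m^(1/2)/s.

26.22


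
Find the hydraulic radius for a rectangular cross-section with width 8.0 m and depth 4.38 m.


For a rectangular section:
Flow area A = b * y = 8.0 * 4.38 = 35.04 m^2.
Wetted perimeter P = b + 2y = 8.0 + 2*4.38 = 16.76 m.
Hydraulic radius R = A/P = 35.04 / 16.76 = 2.0907 m.

2.0907
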